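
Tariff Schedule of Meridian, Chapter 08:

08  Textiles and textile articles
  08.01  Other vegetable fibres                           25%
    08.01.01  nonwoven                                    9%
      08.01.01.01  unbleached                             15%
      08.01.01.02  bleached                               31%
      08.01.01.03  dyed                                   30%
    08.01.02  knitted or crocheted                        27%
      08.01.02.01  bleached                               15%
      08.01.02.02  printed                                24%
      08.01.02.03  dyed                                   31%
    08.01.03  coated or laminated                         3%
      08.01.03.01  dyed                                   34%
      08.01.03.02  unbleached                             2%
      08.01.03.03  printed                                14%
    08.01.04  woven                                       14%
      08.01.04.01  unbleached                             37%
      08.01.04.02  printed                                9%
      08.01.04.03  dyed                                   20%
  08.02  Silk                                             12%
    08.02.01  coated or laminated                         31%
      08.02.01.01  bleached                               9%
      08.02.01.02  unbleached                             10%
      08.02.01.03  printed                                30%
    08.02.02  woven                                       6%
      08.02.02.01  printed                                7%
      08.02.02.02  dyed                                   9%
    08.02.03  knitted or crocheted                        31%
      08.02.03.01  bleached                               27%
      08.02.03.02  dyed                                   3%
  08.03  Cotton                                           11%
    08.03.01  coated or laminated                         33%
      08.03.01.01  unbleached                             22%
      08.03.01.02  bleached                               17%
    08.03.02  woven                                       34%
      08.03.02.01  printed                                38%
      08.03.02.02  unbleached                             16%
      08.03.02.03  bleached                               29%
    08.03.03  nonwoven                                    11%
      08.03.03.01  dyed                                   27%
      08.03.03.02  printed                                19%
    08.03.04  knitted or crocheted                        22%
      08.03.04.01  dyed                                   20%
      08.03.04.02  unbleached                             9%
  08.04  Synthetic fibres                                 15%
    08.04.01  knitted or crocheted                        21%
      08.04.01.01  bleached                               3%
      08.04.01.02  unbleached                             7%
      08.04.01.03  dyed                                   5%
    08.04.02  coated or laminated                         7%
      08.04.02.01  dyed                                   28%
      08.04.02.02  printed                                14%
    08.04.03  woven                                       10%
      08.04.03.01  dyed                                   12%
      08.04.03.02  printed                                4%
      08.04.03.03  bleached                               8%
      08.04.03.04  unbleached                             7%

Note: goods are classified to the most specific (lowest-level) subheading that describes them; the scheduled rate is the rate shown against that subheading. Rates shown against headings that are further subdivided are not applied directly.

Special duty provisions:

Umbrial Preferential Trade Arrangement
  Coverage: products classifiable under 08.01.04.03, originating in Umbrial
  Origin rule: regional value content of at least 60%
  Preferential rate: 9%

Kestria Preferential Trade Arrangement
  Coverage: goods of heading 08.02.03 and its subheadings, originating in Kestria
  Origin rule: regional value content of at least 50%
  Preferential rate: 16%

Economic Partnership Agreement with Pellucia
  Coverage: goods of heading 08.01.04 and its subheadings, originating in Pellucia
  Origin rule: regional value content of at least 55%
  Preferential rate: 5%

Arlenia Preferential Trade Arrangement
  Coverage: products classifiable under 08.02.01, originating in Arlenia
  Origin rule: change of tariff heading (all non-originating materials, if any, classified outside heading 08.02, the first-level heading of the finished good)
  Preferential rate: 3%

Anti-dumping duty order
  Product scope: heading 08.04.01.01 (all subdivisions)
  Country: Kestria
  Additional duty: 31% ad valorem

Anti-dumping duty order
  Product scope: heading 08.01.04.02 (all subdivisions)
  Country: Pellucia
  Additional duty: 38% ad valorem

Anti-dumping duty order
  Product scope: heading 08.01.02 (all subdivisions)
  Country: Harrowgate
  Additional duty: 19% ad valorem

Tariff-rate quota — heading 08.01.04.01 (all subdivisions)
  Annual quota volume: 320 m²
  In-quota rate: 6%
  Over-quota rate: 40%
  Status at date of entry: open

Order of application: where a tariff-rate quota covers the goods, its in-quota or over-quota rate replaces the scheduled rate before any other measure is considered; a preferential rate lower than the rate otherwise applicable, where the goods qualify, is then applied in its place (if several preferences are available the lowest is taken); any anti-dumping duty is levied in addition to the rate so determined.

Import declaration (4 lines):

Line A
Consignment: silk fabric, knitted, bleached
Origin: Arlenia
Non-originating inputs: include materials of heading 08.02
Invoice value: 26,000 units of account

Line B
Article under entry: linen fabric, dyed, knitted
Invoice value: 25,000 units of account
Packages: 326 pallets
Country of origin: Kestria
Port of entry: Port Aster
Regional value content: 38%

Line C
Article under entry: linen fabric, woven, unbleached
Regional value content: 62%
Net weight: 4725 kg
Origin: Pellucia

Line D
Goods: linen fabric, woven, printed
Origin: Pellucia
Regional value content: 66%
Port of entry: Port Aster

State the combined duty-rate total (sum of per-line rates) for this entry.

Line A: silk → 08.02; knitted → 08.02.03; bleached → 08.02.03.01. Scheduled 27%. Arlenia agreement on 08.02.01: 08.02.03.01 not covered. → 27%.
Line B: linen → 08.01; knitted → 08.01.02; dyed → 08.01.02.03. Scheduled 31%. Kestria agreement on 08.02.03: 08.01.02.03 not covered. → 31%.
Line C: linen → 08.01; woven → 08.01.04; unbleached → 08.01.04.01. Scheduled 37%. quota on 08.01.04.01 open → in-quota 6%; Pellucia agreement on 08.01.04: RVC ≥ 55% → 5% available; preferential 5%. → 5%.
Line D: linen → 08.01; woven → 08.01.04; printed → 08.01.04.02. Scheduled 9%. Pellucia agreement on 08.01.04: RVC ≥ 55% → 5% available; preferential 5%; anti-dumping (Pellucia, 08.01.04.02): +38%; total 5% + 38% = 43%. → 43%.
Sum: 27% + 31% + 5% + 43% = 106%.

106%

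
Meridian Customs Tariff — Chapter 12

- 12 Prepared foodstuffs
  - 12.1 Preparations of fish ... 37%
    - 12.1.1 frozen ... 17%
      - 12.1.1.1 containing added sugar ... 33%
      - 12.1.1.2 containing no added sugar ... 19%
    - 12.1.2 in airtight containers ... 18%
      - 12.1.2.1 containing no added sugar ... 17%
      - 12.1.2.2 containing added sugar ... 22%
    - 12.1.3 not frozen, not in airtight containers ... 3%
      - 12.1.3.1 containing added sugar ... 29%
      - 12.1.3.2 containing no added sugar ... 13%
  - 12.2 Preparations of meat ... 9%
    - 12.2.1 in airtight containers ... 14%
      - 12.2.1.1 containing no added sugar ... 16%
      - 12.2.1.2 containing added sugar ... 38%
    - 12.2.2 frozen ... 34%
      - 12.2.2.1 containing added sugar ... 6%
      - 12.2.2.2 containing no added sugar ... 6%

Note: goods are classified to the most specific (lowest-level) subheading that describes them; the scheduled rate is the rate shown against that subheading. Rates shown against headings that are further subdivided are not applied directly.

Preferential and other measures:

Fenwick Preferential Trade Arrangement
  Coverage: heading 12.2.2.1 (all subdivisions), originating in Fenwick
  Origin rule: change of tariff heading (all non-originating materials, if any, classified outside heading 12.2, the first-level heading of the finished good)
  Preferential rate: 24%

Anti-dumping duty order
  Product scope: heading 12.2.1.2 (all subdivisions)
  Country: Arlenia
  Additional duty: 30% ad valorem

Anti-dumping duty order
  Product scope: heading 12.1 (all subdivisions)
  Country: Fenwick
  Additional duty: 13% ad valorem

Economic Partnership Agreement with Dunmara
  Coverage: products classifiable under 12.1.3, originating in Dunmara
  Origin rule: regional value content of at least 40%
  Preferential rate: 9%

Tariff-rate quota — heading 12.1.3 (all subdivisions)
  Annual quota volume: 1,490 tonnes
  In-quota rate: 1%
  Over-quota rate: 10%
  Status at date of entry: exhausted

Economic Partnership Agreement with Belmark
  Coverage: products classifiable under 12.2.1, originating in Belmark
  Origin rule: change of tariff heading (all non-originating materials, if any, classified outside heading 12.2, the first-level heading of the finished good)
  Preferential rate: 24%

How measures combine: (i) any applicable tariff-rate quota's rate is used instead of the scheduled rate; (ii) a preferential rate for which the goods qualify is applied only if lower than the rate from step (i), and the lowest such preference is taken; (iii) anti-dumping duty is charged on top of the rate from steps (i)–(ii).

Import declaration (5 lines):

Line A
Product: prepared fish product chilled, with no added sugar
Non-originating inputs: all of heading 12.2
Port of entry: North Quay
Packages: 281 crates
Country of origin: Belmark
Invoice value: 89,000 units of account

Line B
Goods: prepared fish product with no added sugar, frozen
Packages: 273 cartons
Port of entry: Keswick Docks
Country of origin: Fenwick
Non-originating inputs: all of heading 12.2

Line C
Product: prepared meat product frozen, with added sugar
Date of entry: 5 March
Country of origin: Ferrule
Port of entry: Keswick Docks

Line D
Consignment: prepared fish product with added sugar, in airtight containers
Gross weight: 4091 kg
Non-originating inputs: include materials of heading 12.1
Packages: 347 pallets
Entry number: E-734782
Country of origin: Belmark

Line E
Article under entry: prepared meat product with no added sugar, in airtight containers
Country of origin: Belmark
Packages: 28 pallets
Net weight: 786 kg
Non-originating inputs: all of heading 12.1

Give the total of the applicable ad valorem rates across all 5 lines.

Line A: prepared fish product → 12.1; chilled → 12.1.3; with no added sugar → 12.1.3.2. Scheduled 13%. quota on 12.1.3 exhausted → over-quota 10%; Belmark agreement on 12.2.1: 12.1.3.2 not covered. → 10%.
Line B: prepared fish product → 12.1; frozen → 12.1.1; with no added sugar → 12.1.1.2. Scheduled 19%. Fenwick agreement on 12.2.2.1: 12.1.1.2 not covered; anti-dumping (Fenwick, 12.1): +13%; total 19% + 13% = 32%. → 32%.
Line C: prepared meat product → 12.2; frozen → 12.2.2; with added sugar → 12.2.2.1. Scheduled 6%. No special measure applies. → 6%.
Line D: prepared fish product → 12.1; in airtight containers → 12.1.2; with added sugar → 12.1.2.2. Scheduled 22%. Belmark agreement on 12.2.1: 12.1.2.2 not covered. → 22%.
Line E: prepared meat product → 12.2; in airtight containers → 12.2.1; with no added sugar → 12.2.1.1. Scheduled 16%. Belmark agreement on 12.2.1: CTH met → 24% available; preference 24% not lower than 16% → no reduction. → 16%.
Sum: 10% + 32% + 6% + 22% + 16% = 86%.

86%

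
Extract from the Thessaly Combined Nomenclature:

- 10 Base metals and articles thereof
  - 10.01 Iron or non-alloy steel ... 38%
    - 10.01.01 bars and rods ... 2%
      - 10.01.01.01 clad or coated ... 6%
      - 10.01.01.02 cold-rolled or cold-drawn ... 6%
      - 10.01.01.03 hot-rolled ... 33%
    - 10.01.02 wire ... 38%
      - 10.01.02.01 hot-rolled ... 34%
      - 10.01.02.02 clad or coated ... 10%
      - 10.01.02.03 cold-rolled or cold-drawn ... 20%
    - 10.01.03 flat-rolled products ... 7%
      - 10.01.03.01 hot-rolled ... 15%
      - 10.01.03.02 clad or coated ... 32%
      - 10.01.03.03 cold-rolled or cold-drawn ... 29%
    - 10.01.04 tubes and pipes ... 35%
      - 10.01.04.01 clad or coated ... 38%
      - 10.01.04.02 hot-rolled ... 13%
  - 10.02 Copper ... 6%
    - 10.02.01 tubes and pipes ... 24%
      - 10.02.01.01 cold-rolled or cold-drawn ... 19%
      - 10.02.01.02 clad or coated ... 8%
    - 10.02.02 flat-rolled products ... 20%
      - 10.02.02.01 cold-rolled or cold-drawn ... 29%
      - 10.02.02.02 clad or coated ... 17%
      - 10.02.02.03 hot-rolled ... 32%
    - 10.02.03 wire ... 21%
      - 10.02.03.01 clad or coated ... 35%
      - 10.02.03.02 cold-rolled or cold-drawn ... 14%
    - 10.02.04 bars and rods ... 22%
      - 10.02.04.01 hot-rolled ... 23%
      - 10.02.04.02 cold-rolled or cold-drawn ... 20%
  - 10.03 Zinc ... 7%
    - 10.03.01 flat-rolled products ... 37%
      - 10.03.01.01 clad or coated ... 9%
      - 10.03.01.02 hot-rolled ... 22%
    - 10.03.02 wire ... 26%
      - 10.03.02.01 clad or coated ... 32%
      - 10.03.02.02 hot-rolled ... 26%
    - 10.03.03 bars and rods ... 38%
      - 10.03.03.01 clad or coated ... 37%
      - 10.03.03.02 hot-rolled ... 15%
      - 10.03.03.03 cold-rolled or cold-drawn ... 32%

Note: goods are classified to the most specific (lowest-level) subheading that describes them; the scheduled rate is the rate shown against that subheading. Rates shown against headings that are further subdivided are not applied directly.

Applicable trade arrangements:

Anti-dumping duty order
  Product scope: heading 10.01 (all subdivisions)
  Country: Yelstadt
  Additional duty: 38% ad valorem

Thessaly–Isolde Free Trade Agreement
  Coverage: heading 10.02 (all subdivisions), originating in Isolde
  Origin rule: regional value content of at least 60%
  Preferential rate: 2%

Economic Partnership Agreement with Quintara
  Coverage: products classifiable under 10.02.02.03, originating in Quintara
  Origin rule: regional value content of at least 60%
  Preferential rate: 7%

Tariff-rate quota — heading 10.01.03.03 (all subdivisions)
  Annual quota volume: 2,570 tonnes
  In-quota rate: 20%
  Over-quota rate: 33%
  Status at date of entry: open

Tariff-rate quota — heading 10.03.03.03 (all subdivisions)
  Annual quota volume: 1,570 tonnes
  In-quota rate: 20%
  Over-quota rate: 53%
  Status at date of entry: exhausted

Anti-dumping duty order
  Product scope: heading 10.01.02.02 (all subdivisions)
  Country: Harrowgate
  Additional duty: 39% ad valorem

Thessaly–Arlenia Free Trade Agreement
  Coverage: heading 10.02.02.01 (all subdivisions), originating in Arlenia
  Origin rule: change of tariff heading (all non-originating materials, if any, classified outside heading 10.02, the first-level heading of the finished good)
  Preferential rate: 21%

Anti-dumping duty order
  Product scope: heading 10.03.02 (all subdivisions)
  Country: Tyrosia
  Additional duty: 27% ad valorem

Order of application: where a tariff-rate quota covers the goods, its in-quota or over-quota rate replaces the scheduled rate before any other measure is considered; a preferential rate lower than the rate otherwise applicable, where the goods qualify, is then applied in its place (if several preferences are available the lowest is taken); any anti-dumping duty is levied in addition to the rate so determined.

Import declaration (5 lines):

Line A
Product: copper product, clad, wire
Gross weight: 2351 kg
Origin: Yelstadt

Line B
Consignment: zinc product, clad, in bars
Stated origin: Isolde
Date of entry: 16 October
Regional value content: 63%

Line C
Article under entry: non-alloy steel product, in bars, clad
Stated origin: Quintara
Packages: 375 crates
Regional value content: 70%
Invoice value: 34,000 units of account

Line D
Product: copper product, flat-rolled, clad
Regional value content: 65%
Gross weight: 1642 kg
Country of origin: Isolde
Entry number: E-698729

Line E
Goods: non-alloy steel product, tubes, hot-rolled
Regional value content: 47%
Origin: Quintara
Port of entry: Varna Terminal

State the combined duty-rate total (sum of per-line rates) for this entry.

93%

Line A: copper → 10.02; wire → 10.02.03; clad → 10.02.03.01. Scheduled 35%. No special measure applies. → 35%.
Line B: zinc → 10.03; in bars → 10.03.03; clad → 10.03.03.01. Scheduled 37%. Isolde agreement on 10.02: 10.03.03.01 not covered. → 37%.
Line C: non-alloy steel → 10.01; in bars → 10.01.01; clad → 10.01.01.01. Scheduled 6%. Quintara agreement on 10.02.02.03: 10.01.01.01 not covered. → 6%.
Line D: copper → 10.02; flat-rolled → 10.02.02; clad → 10.02.02.02. Scheduled 17%. Isolde agreement on 10.02: RVC ≥ 60% → 2% available; preferential 2%. → 2%.
Line E: non-alloy steel → 10.01; tubes → 10.01.04; hot-rolled → 10.01.04.02. Scheduled 13%. Quintara agreement on 10.02.02.03: 10.01.04.02 not covered. → 13%.
Sum: 35% + 37% + 6% + 2% + 13% = 93%.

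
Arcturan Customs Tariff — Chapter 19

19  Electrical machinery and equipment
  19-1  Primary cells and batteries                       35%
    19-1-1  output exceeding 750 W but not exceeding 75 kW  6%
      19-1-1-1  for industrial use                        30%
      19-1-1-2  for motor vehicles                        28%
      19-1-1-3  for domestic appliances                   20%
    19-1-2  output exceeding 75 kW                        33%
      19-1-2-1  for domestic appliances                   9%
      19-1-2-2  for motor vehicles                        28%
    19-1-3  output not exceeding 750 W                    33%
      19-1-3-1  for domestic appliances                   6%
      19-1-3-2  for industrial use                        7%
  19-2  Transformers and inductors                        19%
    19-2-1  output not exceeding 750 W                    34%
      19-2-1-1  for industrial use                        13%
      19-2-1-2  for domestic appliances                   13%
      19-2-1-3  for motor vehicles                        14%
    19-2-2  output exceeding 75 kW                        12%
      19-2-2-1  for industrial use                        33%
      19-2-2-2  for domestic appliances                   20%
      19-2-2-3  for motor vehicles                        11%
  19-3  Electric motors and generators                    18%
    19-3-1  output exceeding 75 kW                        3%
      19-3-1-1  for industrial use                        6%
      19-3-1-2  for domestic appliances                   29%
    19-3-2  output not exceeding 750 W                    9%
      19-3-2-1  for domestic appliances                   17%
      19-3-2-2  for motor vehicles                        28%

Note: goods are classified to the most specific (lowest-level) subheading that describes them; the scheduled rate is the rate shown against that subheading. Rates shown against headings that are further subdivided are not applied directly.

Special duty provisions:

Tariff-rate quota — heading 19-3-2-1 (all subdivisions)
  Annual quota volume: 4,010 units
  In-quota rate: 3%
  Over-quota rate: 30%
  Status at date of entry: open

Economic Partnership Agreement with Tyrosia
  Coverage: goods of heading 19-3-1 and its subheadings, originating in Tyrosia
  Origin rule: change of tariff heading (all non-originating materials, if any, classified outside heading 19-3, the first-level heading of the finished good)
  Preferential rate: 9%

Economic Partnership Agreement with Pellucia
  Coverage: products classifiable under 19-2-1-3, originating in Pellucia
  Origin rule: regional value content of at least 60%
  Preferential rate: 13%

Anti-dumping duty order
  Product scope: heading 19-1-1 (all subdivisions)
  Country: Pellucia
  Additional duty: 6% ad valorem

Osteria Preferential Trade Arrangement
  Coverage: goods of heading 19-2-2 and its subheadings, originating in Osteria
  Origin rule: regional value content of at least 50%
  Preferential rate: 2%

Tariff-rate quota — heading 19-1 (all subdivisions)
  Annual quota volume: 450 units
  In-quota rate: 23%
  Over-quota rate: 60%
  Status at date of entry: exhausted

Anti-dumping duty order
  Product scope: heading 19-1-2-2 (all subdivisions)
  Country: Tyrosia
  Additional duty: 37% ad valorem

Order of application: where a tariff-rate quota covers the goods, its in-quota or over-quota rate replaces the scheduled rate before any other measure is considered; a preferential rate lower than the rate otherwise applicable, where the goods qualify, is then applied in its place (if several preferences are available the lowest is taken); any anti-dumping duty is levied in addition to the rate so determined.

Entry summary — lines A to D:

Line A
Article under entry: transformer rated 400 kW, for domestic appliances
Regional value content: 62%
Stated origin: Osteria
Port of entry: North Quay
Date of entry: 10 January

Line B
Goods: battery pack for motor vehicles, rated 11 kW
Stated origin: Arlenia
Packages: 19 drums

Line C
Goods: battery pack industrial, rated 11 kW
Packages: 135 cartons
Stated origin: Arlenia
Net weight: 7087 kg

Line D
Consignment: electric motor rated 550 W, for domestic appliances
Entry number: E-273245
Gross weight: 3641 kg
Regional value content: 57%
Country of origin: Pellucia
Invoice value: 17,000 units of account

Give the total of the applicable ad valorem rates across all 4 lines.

Line A: transformer → 19-2; rated 400 kW → 19-2-2; for domestic appliances → 19-2-2-2. Scheduled 20%. Osteria agreement on 19-2-2: RVC ≥ 50% → 2% available; preferential 2%. → 2%.
Line B: battery pack → 19-1; rated 11 kW → 19-1-1; for motor vehicles → 19-1-1-2. Scheduled 28%. quota on 19-1 exhausted → over-quota 60%. → 60%.
Line C: battery pack → 19-1; rated 11 kW → 19-1-1; industrial → 19-1-1-1. Scheduled 30%. quota on 19-1 exhausted → over-quota 60%. → 60%.
Line D: electric motor → 19-3; rated 550 W → 19-3-2; for domestic appliances → 19-3-2-1. Scheduled 17%. quota on 19-3-2-1 open → in-quota 3%; Pellucia agreement on 19-2-1-3: 19-3-2-1 not covered. → 3%.
Sum: 2% + 60% + 60% + 3% = 125%.

125%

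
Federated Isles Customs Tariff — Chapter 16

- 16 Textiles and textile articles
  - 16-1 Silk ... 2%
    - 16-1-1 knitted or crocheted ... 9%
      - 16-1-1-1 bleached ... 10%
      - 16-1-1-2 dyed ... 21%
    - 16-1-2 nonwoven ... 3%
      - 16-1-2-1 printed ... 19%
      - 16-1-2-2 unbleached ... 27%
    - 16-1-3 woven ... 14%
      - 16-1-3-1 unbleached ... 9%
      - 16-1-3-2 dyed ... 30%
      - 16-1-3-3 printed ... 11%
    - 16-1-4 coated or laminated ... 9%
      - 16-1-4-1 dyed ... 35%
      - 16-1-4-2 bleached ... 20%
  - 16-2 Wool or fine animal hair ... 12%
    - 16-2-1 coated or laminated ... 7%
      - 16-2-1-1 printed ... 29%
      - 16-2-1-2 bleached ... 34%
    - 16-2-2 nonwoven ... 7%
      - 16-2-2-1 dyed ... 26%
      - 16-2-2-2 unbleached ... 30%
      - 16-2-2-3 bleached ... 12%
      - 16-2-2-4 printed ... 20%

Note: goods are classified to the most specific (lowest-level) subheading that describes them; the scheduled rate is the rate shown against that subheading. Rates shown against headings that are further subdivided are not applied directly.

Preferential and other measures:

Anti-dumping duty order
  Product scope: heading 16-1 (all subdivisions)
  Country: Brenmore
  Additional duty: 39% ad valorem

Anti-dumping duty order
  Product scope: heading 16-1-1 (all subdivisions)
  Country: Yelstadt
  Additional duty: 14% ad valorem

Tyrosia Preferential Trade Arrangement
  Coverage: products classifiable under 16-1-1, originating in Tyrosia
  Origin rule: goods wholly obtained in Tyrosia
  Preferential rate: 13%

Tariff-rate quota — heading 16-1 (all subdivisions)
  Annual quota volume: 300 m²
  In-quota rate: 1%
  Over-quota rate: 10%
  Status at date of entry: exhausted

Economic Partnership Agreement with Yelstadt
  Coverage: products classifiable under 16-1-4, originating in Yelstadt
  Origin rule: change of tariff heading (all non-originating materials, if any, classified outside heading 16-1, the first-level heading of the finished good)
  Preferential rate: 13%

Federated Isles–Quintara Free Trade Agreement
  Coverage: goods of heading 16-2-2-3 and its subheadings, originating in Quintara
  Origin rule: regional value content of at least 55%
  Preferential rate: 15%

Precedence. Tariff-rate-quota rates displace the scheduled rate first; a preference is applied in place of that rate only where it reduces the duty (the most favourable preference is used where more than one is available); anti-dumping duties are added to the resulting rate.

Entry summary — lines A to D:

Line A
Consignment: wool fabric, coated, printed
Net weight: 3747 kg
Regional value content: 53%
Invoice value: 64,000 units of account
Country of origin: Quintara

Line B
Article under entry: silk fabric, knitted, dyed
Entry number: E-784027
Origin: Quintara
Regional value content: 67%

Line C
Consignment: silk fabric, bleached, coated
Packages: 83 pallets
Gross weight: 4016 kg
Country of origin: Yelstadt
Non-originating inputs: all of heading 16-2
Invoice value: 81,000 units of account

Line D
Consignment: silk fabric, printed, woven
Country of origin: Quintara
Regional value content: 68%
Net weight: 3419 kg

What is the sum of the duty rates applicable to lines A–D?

Line A: wool → 16-2; coated → 16-2-1; printed → 16-2-1-1. Scheduled 29%. Quintara agreement on 16-2-2-3: 16-2-1-1 not covered. → 29%.
Line B: silk → 16-1; knitted → 16-1-1; dyed → 16-1-1-2. Scheduled 21%. quota on 16-1 exhausted → over-quota 10%; Quintara agreement on 16-2-2-3: 16-1-1-2 not covered. → 10%.
Line C: silk → 16-1; coated → 16-1-4; bleached → 16-1-4-2. Scheduled 20%. quota on 16-1 exhausted → over-quota 10%; Yelstadt agreement on 16-1-4: CTH met → 13% available; preference 13% not lower than 10% → no reduction. → 10%.
Line D: silk → 16-1; woven → 16-1-3; printed → 16-1-3-3. Scheduled 11%. quota on 16-1 exhausted → over-quota 10%; Quintara agreement on 16-2-2-3: 16-1-3-3 not covered. → 10%.
Sum: 29% + 10% + 10% + 10% = 59%.

59%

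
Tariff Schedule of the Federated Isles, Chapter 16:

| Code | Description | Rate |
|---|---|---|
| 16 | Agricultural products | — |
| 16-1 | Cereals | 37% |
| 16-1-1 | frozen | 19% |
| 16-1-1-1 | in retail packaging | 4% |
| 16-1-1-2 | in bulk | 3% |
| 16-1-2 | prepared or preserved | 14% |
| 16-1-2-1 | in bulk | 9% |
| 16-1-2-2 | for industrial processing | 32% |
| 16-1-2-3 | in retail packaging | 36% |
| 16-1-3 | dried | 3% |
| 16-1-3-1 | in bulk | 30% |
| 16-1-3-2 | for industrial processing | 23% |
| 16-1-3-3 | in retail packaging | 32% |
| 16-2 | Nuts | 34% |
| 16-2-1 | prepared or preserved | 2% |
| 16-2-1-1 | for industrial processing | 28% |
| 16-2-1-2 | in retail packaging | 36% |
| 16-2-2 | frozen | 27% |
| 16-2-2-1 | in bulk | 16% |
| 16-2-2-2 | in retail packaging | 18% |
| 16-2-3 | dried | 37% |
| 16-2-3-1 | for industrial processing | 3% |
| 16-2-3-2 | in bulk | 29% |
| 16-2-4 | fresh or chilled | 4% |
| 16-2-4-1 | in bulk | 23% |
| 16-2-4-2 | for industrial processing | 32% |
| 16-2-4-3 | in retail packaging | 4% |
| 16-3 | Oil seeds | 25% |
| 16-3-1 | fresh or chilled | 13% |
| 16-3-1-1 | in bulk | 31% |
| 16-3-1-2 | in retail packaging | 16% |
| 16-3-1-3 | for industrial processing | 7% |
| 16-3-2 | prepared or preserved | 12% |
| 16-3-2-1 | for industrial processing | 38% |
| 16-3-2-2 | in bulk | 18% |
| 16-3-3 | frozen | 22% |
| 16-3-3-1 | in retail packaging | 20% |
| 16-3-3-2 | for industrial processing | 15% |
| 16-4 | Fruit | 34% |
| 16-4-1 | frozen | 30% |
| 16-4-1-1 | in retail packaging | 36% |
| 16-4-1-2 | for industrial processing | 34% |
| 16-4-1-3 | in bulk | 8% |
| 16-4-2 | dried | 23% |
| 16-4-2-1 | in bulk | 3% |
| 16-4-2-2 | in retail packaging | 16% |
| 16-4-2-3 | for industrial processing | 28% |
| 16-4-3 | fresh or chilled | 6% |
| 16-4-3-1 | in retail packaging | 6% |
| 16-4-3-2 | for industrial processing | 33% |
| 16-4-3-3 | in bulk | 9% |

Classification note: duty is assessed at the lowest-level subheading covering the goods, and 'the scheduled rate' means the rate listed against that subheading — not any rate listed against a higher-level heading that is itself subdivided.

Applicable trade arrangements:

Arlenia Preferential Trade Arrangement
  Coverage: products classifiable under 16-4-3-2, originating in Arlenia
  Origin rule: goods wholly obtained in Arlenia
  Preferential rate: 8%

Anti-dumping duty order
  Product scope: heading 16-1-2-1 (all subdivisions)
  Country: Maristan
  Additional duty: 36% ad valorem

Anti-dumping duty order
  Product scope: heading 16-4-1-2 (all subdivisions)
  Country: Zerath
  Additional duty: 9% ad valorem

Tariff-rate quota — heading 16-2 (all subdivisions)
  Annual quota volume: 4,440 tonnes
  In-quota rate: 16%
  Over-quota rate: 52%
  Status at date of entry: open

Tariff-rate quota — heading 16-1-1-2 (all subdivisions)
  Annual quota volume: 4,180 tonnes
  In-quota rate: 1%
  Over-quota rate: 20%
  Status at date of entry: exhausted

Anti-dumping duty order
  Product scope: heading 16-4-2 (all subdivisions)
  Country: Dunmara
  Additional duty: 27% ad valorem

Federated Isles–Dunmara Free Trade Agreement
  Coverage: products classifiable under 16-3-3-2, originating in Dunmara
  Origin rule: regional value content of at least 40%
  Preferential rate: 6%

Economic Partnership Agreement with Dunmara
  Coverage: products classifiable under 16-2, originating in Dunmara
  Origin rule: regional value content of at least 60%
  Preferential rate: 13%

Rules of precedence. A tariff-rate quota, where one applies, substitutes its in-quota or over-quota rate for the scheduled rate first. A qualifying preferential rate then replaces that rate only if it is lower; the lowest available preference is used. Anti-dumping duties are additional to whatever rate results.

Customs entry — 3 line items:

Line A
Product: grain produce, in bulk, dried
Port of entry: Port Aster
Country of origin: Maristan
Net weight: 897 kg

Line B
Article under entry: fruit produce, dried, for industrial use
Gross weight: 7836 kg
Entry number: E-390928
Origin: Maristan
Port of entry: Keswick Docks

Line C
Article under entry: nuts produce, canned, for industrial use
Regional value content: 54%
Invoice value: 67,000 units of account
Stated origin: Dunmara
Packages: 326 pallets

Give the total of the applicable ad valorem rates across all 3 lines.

74%

Line A: grain → 16-1; dried → 16-1-3; in bulk → 16-1-3-1. Scheduled 30%. No special measure applies. → 30%.
Line B: fruit → 16-4; dried → 16-4-2; for industrial use → 16-4-2-3. Scheduled 28%. No special measure applies. → 28%.
Line C: nuts → 16-2; canned → 16-2-1; for industrial use → 16-2-1-1. Scheduled 28%. quota on 16-2 open → in-quota 16%; Dunmara agreement on 16-3-3-2: 16-2-1-1 not covered; Dunmara agreement on 16-2: RVC < 60%. → 16%.
Sum: 30% + 28% + 16% = 74%.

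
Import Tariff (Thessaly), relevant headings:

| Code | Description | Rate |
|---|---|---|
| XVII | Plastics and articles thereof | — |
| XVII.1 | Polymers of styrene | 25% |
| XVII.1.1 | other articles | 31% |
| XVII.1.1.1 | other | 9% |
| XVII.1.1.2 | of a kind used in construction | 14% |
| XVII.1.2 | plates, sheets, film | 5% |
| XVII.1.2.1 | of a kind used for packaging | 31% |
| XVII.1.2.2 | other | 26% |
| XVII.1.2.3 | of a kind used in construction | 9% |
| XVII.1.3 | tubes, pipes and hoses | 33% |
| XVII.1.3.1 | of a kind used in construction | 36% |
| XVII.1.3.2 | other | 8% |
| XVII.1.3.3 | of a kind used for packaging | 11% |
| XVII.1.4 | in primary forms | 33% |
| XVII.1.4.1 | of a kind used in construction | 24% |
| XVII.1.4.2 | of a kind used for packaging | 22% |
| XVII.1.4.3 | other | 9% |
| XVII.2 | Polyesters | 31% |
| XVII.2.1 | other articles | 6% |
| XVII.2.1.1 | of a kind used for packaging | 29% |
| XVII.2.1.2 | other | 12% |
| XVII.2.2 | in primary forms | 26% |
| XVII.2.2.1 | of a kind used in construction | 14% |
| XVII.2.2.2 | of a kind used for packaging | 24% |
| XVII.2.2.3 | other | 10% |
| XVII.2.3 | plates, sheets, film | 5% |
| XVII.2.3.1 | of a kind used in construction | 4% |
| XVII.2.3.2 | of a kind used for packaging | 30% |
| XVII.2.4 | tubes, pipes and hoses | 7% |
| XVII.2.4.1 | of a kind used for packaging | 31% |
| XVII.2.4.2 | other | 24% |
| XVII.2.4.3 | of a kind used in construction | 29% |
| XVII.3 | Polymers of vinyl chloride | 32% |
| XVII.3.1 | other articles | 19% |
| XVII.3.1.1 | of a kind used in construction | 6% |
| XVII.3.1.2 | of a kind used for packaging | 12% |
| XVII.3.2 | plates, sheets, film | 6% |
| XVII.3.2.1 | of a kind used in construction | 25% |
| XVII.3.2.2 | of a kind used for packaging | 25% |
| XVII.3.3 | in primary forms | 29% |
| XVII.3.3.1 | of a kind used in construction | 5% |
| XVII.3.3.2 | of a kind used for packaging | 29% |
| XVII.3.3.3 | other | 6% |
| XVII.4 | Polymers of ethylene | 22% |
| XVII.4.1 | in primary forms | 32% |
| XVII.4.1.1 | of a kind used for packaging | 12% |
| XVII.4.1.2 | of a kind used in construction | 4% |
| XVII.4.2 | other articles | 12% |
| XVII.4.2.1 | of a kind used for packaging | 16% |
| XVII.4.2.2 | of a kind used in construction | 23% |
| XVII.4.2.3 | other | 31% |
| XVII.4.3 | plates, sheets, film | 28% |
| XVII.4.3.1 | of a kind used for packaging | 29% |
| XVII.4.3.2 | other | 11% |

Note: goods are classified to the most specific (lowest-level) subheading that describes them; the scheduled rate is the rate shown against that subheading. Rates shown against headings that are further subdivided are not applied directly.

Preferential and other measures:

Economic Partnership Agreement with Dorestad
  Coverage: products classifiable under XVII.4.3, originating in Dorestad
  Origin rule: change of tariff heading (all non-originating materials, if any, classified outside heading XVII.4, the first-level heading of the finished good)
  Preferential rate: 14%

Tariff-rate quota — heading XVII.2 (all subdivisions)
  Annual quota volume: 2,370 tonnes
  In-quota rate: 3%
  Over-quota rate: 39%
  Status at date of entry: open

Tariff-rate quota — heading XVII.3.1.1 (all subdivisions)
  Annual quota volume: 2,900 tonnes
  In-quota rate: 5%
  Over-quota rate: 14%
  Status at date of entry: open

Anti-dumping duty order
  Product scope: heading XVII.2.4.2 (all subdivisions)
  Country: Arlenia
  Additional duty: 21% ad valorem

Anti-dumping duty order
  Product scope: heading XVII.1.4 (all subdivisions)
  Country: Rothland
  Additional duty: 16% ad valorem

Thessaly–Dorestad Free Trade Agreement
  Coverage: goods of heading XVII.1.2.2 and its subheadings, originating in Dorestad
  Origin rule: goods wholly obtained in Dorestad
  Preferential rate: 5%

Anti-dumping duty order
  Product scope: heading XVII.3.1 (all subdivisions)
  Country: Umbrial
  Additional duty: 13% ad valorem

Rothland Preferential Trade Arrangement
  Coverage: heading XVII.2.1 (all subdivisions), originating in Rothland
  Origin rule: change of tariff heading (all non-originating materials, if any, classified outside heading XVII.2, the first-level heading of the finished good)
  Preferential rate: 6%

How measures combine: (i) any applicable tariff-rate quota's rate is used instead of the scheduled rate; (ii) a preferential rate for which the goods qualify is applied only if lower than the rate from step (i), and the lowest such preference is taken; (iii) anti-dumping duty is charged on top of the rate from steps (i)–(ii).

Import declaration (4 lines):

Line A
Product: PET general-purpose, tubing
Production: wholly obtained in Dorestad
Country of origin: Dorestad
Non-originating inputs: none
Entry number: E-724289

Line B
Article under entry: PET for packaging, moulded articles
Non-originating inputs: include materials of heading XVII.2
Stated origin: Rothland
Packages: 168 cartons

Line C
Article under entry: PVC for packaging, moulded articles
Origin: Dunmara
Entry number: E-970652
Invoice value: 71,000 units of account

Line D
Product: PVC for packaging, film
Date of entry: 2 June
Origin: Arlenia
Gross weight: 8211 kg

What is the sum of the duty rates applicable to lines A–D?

43%

Line A: PET → XVII.2; tubing → XVII.2.4; general-purpose → XVII.2.4.2. Scheduled 24%. quota on XVII.2 open → in-quota 3%; Dorestad agreement on XVII.4.3: XVII.2.4.2 not covered; Dorestad agreement on XVII.1.2.2: XVII.2.4.2 not covered. → 3%.
Line B: PET → XVII.2; moulded articles → XVII.2.1; for packaging → XVII.2.1.1. Scheduled 29%. quota on XVII.2 open → in-quota 3%; Rothland agreement on XVII.2.1: CTH not met. → 3%.
Line C: PVC → XVII.3; moulded articles → XVII.3.1; for packaging → XVII.3.1.2. Scheduled 12%. No special measure applies. → 12%.
Line D: PVC → XVII.3; film → XVII.3.2; for packaging → XVII.3.2.2. Scheduled 25%. No special measure applies. → 25%.
Sum: 3% + 3% + 12% + 25% = 43%.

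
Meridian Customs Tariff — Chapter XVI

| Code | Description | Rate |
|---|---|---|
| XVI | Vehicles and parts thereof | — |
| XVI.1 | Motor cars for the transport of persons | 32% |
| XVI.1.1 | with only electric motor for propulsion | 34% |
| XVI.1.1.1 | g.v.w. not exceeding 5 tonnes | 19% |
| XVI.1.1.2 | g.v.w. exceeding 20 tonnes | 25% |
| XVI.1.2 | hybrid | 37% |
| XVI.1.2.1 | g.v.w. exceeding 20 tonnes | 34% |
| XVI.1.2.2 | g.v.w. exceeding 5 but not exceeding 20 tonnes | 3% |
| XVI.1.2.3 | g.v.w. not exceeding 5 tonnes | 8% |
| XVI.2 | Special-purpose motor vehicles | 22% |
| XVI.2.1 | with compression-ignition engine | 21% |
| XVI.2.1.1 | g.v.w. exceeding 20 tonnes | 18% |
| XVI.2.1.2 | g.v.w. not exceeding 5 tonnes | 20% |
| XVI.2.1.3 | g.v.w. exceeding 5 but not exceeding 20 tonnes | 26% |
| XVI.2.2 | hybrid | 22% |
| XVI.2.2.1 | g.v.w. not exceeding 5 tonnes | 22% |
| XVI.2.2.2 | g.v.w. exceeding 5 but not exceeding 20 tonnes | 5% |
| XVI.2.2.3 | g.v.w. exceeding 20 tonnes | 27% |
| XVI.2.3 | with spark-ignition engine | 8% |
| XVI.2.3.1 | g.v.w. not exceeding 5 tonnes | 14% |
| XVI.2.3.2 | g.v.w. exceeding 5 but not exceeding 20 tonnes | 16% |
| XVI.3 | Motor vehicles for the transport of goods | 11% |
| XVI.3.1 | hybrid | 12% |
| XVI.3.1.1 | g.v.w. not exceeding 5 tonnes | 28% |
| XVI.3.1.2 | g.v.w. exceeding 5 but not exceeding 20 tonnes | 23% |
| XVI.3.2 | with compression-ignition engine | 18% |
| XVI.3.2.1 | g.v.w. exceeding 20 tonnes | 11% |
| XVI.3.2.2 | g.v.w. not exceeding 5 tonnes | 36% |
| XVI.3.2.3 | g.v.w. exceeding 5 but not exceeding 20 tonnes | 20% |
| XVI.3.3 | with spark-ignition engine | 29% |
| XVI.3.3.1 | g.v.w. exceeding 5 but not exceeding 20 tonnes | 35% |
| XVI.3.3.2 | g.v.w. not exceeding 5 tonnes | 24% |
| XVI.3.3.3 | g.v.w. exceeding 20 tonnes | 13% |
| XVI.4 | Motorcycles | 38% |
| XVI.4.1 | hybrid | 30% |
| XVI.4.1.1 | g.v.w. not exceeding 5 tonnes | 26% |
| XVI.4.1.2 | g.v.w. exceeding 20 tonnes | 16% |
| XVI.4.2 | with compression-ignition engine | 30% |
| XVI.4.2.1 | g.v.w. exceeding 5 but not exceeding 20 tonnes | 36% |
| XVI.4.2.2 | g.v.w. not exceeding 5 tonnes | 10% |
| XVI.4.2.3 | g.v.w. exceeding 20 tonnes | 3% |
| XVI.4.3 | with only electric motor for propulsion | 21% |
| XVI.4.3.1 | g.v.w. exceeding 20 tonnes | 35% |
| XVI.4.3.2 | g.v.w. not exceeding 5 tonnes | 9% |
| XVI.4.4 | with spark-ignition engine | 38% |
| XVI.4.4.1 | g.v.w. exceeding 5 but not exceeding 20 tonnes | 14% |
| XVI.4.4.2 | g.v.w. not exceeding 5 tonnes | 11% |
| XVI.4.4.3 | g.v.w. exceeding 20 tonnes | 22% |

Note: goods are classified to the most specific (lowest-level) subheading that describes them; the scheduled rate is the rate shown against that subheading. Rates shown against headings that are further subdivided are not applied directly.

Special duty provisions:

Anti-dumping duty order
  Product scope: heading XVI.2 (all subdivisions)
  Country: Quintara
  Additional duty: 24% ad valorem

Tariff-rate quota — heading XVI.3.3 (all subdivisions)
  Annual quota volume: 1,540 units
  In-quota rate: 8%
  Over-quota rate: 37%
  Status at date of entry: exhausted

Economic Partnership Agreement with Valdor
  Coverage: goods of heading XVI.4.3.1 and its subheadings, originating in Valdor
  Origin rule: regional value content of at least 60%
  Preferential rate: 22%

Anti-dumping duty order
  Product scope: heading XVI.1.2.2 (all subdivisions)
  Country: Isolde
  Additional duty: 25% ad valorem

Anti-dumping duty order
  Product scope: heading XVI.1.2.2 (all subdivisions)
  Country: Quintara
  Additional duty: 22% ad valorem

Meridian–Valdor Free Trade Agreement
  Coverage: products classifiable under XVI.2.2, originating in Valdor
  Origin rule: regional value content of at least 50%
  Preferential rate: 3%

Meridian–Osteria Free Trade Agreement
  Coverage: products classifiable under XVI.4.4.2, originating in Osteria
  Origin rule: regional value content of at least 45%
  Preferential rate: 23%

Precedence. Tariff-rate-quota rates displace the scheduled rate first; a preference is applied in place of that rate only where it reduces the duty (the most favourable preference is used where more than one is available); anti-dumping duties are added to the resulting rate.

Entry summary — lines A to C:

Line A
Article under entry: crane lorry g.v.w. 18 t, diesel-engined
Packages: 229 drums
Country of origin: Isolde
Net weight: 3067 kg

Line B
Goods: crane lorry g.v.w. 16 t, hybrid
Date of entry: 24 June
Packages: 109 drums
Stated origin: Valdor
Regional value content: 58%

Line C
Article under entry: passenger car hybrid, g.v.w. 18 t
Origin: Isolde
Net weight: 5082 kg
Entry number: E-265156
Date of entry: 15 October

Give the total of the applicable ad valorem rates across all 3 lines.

Line A: crane lorry → XVI.2; diesel-engined → XVI.2.1; g.v.w. 18 t → XVI.2.1.3. Scheduled 26%. No special measure applies. → 26%.
Line B: crane lorry → XVI.2; hybrid → XVI.2.2; g.v.w. 16 t → XVI.2.2.2. Scheduled 5%. Valdor agreement on XVI.4.3.1: XVI.2.2.2 not covered; Valdor agreement on XVI.2.2: RVC ≥ 50% → 3% available; preferential 3%. → 3%.
Line C: passenger car → XVI.1; hybrid → XVI.1.2; g.v.w. 18 t → XVI.1.2.2. Scheduled 3%. anti-dumping (Isolde, XVI.1.2.2): +25%; total 3% + 25% = 28%. → 28%.
Sum: 26% + 3% + 28% = 57%.

57%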